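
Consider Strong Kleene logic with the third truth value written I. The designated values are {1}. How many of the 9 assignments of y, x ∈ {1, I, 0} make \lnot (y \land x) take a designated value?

Of the 9 assignments, 5 give a value in {1}.

5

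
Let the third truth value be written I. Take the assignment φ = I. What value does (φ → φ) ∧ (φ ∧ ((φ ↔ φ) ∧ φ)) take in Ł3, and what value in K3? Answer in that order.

I; I

In Ł3: φ → φ = I → I = true
φ ↔ φ = I ↔ I = true
(φ ↔ φ) ∧ φ = true ∧ I = I
φ ∧ ((φ ↔ φ) ∧ φ) = I ∧ I = I
(φ → φ) ∧ (φ ∧ ((φ ↔ φ) ∧ φ)) = true ∧ I = I
In K3: φ → φ = I → I = I  [¬I ∨ I]
φ ↔ φ = I ↔ I = I
(φ ↔ φ) ∧ φ = I ∧ I = I
φ ∧ ((φ ↔ φ) ∧ φ) = I ∧ I = I
(φ → φ) ∧ (φ ∧ ((φ ↔ φ) ∧ φ)) = I ∧ I = I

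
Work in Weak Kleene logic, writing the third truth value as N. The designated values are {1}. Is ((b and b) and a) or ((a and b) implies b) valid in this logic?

No

Countermodel: b=1, a=N gives N, which is not designated.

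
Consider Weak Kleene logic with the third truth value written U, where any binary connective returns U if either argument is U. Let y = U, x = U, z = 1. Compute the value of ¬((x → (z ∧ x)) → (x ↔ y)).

U

z ∧ x = 1 ∧ U = U
x → (z ∧ x) = U → U = U  [any arg is the third value ⇒ result is the third value]
x ↔ y = U ↔ U = U
(x → (z ∧ x)) → (x ↔ y) = U → U = U
¬((x → (z ∧ x)) → (x ↔ y)) = ¬U = U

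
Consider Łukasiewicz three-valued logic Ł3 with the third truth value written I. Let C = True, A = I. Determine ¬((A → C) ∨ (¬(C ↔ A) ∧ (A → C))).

A → C = I → True = True  [min(1, 1−½+1)]
C ↔ A = True ↔ I = I
¬(C ↔ A) = ¬I = I
A → C = I → True = True
¬(C ↔ A) ∧ (A → C) = I ∧ True = I
(A → C) ∨ (¬(C ↔ A) ∧ (A → C)) = True ∨ I = True
¬((A → C) ∨ (¬(C ↔ A) ∧ (A → C))) = ¬True = False

False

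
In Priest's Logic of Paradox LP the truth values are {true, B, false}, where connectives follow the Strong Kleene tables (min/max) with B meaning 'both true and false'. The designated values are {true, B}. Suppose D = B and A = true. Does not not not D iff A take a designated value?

Yes

not D = not B = B
not not D = not B = B
not not not D = not B = B
not not not D iff A = B iff true = B
B ∈ {true, B}.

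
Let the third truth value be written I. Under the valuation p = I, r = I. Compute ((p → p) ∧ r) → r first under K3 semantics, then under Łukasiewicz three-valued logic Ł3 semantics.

In K3: p → p = I → I = I
(p → p) ∧ r = I ∧ I = I
((p → p) ∧ r) → r = I → I = I
In Łukasiewicz three-valued logic Ł3: p → p = I → I = 1
(p → p) ∧ r = 1 ∧ I = I
((p → p) ∧ r) → r = I → I = 1
They differ because K3 and Łukasiewicz three-valued logic Ł3 treat I differently under implication.

I; 1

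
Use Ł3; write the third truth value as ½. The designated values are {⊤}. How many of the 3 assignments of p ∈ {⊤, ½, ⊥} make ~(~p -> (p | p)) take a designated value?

1

p=⊤: ⊥ ·
p=½: ⊥ ·
p=⊥: ⊤ ✓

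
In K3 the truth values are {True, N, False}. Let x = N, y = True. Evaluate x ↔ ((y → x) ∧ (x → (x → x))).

N

y → x = True → N = N
x → x = N → N = N
x → (x → x) = N → N = N
(y → x) ∧ (x → (x → x)) = N ∧ N = N
x ↔ ((y → x) ∧ (x → (x → x))) = N ↔ N = N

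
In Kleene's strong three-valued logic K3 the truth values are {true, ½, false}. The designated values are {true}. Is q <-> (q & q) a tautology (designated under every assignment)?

No

Countermodel: q=½ gives ½, which is not designated.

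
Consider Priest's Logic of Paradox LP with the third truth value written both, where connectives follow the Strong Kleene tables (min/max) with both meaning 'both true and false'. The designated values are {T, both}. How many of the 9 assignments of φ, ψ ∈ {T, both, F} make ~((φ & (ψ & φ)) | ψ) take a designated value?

6

Of the 9 assignments, 6 give a value in {T, both}.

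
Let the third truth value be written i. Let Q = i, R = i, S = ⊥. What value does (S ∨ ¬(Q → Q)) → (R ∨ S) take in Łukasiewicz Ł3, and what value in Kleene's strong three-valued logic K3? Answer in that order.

In Łukasiewicz Ł3: Q → Q = i → i = ⊤  [min(1, 1−½+½)]
¬(Q → Q) = ¬⊤ = ⊥
S ∨ ¬(Q → Q) = ⊥ ∨ ⊥ = ⊥
R ∨ S = i ∨ ⊥ = i
(S ∨ ¬(Q → Q)) → (R ∨ S) = ⊥ → i = ⊤
In Kleene's strong three-valued logic K3: Q → Q = i → i = i
¬(Q → Q) = ¬i = i
S ∨ ¬(Q → Q) = ⊥ ∨ i = i
R ∨ S = i ∨ ⊥ = i
(S ∨ ¬(Q → Q)) → (R ∨ S) = i → i = i
They differ because Łukasiewicz Ł3 and Kleene's strong three-valued logic K3 treat i differently under implication.

⊤; i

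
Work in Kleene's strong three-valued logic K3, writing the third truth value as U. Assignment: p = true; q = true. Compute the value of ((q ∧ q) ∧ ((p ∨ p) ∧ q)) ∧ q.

true

q ∧ q = true ∧ true = true
p ∨ p = true ∨ true = true
(p ∨ p) ∧ q = true ∧ true = true
(q ∧ q) ∧ ((p ∨ p) ∧ q) = true ∧ true = true
((q ∧ q) ∧ ((p ∨ p) ∧ q)) ∧ q = true ∧ true = true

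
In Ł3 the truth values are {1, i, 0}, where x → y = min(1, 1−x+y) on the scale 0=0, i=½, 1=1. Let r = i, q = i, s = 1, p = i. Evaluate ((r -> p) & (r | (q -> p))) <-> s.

r -> p = i -> i = 1  [min(1, 1−½+½)]
q -> p = i -> i = 1
r | (q -> p) = i | 1 = 1
(r -> p) & (r | (q -> p)) = 1 & 1 = 1
((r -> p) & (r | (q -> p))) <-> s = 1 <-> 1 = 1

1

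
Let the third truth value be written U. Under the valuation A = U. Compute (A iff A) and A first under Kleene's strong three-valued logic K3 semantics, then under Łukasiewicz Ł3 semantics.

U; U

In Kleene's strong three-valued logic K3: A iff A = U iff U = U
(A iff A) and A = U and U = U
In Łukasiewicz Ł3: A iff A = U iff U = true  [1 − |½−½|]
(A iff A) and A = true and U = U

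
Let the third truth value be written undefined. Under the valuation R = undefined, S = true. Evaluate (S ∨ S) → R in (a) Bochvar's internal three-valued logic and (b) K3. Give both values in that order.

In Bochvar's internal three-valued logic: S ∨ S = true ∨ true = true
(S ∨ S) → R = true → undefined = undefined  [any arg is the third value ⇒ result is the third value]
In K3: S ∨ S = true ∨ true = true
(S ∨ S) → R = true → undefined = undefined  [¬true ∨ undefined]

undefined; undefined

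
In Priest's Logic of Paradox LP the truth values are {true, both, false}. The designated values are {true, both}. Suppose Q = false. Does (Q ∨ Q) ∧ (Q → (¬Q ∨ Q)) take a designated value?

No

Q ∨ Q = false ∨ false = false
¬Q = ¬false = true
¬Q ∨ Q = true ∨ false = true
Q → (¬Q ∨ Q) = false → true = true
(Q ∨ Q) ∧ (Q → (¬Q ∨ Q)) = false ∧ true = false
false ∉ {true, both}.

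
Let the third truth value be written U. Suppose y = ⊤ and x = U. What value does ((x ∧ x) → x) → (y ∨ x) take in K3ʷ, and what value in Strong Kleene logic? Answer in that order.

In K3ʷ: x ∧ x = U ∧ U = U
(x ∧ x) → x = U → U = U
y ∨ x = ⊤ ∨ U = U
((x ∧ x) → x) → (y ∨ x) = U → U = U
In Strong Kleene logic: x ∧ x = U ∧ U = U
(x ∧ x) → x = U → U = U  [¬U ∨ U]
y ∨ x = ⊤ ∨ U = ⊤
((x ∧ x) → x) → (y ∨ x) = U → ⊤ = ⊤
They differ because K3ʷ and Strong Kleene logic treat U differently under the binary connectives.

U; ⊤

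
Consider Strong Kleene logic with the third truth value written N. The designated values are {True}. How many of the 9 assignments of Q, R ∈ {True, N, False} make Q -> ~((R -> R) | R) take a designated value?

Designated under: (Q=False, R=True); (Q=False, R=N); (Q=False, R=False).

3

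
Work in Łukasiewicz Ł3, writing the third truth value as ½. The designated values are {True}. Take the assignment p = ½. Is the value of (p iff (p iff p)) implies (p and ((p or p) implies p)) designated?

p iff p = ½ iff ½ = True  [1 − |½−½|]
p iff (p iff p) = ½ iff True = ½
p or p = ½ or ½ = ½
(p or p) implies p = ½ implies ½ = True
p and ((p or p) implies p) = ½ and True = ½
(p iff (p iff p)) implies (p and ((p or p) implies p)) = ½ implies ½ = True
True ∈ {True}.

Yes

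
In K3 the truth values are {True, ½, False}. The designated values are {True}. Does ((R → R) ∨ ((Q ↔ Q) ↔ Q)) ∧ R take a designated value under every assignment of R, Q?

Countermodel: R=½, Q=True gives ½, which is not designated.

No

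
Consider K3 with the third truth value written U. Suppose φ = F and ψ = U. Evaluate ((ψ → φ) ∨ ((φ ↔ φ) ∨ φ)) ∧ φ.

ψ → φ = U → F = U
φ ↔ φ = F ↔ F = T
(φ ↔ φ) ∨ φ = T ∨ F = T
(ψ → φ) ∨ ((φ ↔ φ) ∨ φ) = U ∨ T = T
((ψ → φ) ∨ ((φ ↔ φ) ∨ φ)) ∧ φ = T ∧ F = F

F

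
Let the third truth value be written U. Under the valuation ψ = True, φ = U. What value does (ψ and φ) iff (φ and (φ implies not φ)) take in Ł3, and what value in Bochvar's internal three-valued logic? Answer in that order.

In Ł3: ψ and φ = True and U = U
not φ = not U = U
φ implies not φ = U implies U = True  [min(1, 1−½+½)]
φ and (φ implies not φ) = U and True = U
(ψ and φ) iff (φ and (φ implies not φ)) = U iff U = True
In Bochvar's internal three-valued logic: ψ and φ = True and U = U
not φ = not U = U
φ implies not φ = U implies U = U  [any arg is the third value ⇒ result is the third value]
φ and (φ implies not φ) = U and U = U
(ψ and φ) iff (φ and (φ implies not φ)) = U iff U = U
They differ because Ł3 and Bochvar's internal three-valued logic treat U differently under the binary connectives.

True; U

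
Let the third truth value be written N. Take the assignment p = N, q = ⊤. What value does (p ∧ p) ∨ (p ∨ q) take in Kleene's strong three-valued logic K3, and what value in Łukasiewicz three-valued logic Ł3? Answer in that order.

⊤; ⊤

In Kleene's strong three-valued logic K3: p ∧ p = N ∧ N = N
p ∨ q = N ∨ ⊤ = ⊤
(p ∧ p) ∨ (p ∨ q) = N ∨ ⊤ = ⊤
In Łukasiewicz three-valued logic Ł3: p ∧ p = N ∧ N = N
p ∨ q = N ∨ ⊤ = ⊤
(p ∧ p) ∨ (p ∨ q) = N ∨ ⊤ = ⊤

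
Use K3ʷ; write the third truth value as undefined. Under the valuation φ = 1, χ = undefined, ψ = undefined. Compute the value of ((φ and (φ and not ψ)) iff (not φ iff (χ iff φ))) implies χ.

not ψ = not undefined = undefined
φ and not ψ = 1 and undefined = undefined
φ and (φ and not ψ) = 1 and undefined = undefined
not φ = not 1 = 0
χ iff φ = undefined iff 1 = undefined
not φ iff (χ iff φ) = 0 iff undefined = undefined
(φ and (φ and not ψ)) iff (not φ iff (χ iff φ)) = undefined iff undefined = undefined
((φ and (φ and not ψ)) iff (not φ iff (χ iff φ))) implies χ = undefined implies undefined = undefined  [any arg is the third value ⇒ result is the third value]

undefined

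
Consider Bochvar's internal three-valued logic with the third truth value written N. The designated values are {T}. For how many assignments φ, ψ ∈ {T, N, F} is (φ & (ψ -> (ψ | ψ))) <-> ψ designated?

Designated under: (φ=T, ψ=T); (φ=F, ψ=F).

2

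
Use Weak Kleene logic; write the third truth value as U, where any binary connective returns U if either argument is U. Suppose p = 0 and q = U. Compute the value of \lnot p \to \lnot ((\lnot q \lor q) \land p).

\lnot p = \lnot 0 = 1
\lnot q = \lnot U = U
\lnot q \lor q = U \lor U = U
(\lnot q \lor q) \land p = U \land 0 = U
\lnot ((\lnot q \lor q) \land p) = \lnot U = U
\lnot p \to \lnot ((\lnot q \lor q) \land p) = 1 \to U = U  [any arg is the third value ⇒ result is the third value]

U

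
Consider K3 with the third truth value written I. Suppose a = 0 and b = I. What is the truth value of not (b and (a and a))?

a and a = 0 and 0 = 0
b and (a and a) = I and 0 = 0
not (b and (a and a)) = not 0 = 1

1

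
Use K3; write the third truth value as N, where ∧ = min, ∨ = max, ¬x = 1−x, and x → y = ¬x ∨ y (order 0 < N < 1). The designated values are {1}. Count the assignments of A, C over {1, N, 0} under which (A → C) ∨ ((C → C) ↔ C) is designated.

5

Of the 9 assignments, 5 give a value in {1}.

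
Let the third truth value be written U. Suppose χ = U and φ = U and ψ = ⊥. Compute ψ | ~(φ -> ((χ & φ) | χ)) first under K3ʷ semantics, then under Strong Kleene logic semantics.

U; U

In K3ʷ: χ & φ = U & U = U
(χ & φ) | χ = U | U = U
φ -> ((χ & φ) | χ) = U -> U = U  [any arg is the third value ⇒ result is the third value]
~(φ -> ((χ & φ) | χ)) = ~U = U
ψ | ~(φ -> ((χ & φ) | χ)) = ⊥ | U = U
In Strong Kleene logic: χ & φ = U & U = U
(χ & φ) | χ = U | U = U
φ -> ((χ & φ) | χ) = U -> U = U  [~U | U]
~(φ -> ((χ & φ) | χ)) = ~U = U
ψ | ~(φ -> ((χ & φ) | χ)) = ⊥ | U = U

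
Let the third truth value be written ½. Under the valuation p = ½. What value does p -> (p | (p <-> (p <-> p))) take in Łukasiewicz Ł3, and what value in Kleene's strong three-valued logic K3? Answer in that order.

T; ½

In Łukasiewicz Ł3: p <-> p = ½ <-> ½ = T  [1 − |½−½|]
p <-> (p <-> p) = ½ <-> T = ½
p | (p <-> (p <-> p)) = ½ | ½ = ½
p -> (p | (p <-> (p <-> p))) = ½ -> ½ = T
In Kleene's strong three-valued logic K3: p <-> p = ½ <-> ½ = ½
p <-> (p <-> p) = ½ <-> ½ = ½
p | (p <-> (p <-> p)) = ½ | ½ = ½
p -> (p | (p <-> (p <-> p))) = ½ -> ½ = ½  [~½ | ½]
They differ because Łukasiewicz Ł3 and Kleene's strong three-valued logic K3 treat ½ differently under implication.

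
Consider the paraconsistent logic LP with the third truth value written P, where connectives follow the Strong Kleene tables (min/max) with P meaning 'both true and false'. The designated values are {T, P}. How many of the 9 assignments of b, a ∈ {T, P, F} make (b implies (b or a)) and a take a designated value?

Of the 9 assignments, 6 give a value in {T, P}.

6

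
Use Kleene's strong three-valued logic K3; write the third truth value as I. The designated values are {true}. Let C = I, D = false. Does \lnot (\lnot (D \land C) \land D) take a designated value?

D \land C = false \land I = false
\lnot (D \land C) = \lnot false = true
\lnot (D \land C) \land D = true \land false = false
\lnot (\lnot (D \land C) \land D) = \lnot false = true
true ∈ {true}.

Yes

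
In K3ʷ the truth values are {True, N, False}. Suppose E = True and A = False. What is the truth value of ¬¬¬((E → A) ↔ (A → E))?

True

E → A = True → False = False
A → E = False → True = True
(E → A) ↔ (A → E) = False ↔ True = False
¬((E → A) ↔ (A → E)) = ¬False = True
¬¬((E → A) ↔ (A → E)) = ¬True = False
¬¬¬((E → A) ↔ (A → E)) = ¬False = True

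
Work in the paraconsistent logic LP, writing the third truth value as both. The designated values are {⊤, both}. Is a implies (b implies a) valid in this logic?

Yes

Every assignment of a, b over {⊤, both, ⊥} gives a value in {⊤, both}.
In particular, with a=both, b=both: a implies (b implies a) = both.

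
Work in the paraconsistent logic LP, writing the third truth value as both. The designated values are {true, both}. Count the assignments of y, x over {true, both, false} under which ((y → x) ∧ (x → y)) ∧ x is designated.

Of the 9 assignments, 5 give a value in {true, both}.

5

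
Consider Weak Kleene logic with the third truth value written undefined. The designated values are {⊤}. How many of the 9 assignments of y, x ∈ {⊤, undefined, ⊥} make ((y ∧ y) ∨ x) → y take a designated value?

Designated under: (y=⊤, x=⊤); (y=⊤, x=⊥); (y=⊥, x=⊥).

3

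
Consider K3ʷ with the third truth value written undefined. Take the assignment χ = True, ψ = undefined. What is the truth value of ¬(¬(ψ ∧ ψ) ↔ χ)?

undefined

ψ ∧ ψ = undefined ∧ undefined = undefined
¬(ψ ∧ ψ) = ¬undefined = undefined
¬(ψ ∧ ψ) ↔ χ = undefined ↔ True = undefined
¬(¬(ψ ∧ ψ) ↔ χ) = ¬undefined = undefined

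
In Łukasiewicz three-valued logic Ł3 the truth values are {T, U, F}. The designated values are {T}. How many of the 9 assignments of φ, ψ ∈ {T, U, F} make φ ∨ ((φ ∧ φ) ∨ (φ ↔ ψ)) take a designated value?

Of the 9 assignments, 5 give a value in {T}.

5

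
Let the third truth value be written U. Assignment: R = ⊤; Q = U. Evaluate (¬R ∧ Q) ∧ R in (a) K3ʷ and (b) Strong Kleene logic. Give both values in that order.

In K3ʷ: ¬R = ¬⊤ = ⊥
¬R ∧ Q = ⊥ ∧ U = U
(¬R ∧ Q) ∧ R = U ∧ ⊤ = U
In Strong Kleene logic: ¬R = ¬⊤ = ⊥
¬R ∧ Q = ⊥ ∧ U = ⊥
(¬R ∧ Q) ∧ R = ⊥ ∧ ⊤ = ⊥
They differ because K3ʷ and Strong Kleene logic treat U differently under the binary connectives.

U; ⊥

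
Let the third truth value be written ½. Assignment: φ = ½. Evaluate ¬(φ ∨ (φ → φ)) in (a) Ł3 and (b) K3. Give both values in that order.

⊥; ½

In Ł3: φ → φ = ½ → ½ = ⊤
φ ∨ (φ → φ) = ½ ∨ ⊤ = ⊤
¬(φ ∨ (φ → φ)) = ¬⊤ = ⊥
In K3: φ → φ = ½ → ½ = ½  [¬½ ∨ ½]
φ ∨ (φ → φ) = ½ ∨ ½ = ½
¬(φ ∨ (φ → φ)) = ¬½ = ½
They differ because Ł3 and K3 treat ½ differently under implication.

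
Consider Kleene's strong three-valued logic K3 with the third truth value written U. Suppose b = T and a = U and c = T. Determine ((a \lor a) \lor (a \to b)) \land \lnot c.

F

a \lor a = U \lor U = U
a \to b = U \to T = T  [\lnot U \lor T]
(a \lor a) \lor (a \to b) = U \lor T = T
\lnot c = \lnot T = F
((a \lor a) \lor (a \to b)) \land \lnot c = T \land F = F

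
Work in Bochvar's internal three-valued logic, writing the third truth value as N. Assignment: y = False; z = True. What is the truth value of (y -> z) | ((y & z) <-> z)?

y -> z = False -> True = True
y & z = False & True = False
(y & z) <-> z = False <-> True = False
(y -> z) | ((y & z) <-> z) = True | False = True

True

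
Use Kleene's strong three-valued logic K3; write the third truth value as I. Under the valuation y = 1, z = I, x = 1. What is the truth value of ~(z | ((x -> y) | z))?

0

x -> y = 1 -> 1 = 1
(x -> y) | z = 1 | I = 1
z | ((x -> y) | z) = I | 1 = 1
~(z | ((x -> y) | z)) = ~1 = 0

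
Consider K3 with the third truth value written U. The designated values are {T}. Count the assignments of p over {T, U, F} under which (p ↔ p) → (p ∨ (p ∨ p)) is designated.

1

p=T: T ✓
p=U: U ·
p=F: F ·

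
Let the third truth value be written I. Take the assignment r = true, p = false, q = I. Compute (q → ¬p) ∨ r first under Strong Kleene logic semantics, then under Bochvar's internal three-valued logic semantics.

In Strong Kleene logic: ¬p = ¬false = true
q → ¬p = I → true = true  [¬I ∨ true]
(q → ¬p) ∨ r = true ∨ true = true
In Bochvar's internal three-valued logic: ¬p = ¬false = true
q → ¬p = I → true = I  [any arg is the third value ⇒ result is the third value]
(q → ¬p) ∨ r = I ∨ true = I
They differ because Strong Kleene logic and Bochvar's internal three-valued logic treat I differently under the binary connectives.

true; I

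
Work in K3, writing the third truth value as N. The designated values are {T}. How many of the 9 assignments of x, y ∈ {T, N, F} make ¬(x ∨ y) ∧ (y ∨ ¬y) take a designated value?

Designated under: (x=F, y=F).

1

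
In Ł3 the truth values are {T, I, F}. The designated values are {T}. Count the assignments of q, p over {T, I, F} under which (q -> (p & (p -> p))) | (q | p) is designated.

Of the 9 assignments, 8 give a value in {T}.

8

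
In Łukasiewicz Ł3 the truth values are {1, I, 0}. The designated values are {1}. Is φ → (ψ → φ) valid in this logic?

Every assignment of φ, ψ over {1, I, 0} gives a value in {1}.
In particular, with φ=I, ψ=I: φ → (ψ → φ) = 1.

Yes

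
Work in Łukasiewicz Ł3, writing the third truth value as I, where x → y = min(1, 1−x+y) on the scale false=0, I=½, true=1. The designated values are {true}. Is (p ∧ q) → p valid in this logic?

Yes

Every assignment of p, q over {true, I, false} gives a value in {true}.
In particular, with p=I, q=I: (p ∧ q) → p = true.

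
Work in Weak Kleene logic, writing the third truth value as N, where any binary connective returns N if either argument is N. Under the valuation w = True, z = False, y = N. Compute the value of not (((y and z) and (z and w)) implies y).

y and z = N and False = N
z and w = False and True = False
(y and z) and (z and w) = N and False = N
((y and z) and (z and w)) implies y = N implies N = N  [any arg is the third value ⇒ result is the third value]
not (((y and z) and (z and w)) implies y) = not N = N

N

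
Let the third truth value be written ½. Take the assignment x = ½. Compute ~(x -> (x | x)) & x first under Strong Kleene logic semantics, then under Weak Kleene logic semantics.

In Strong Kleene logic: x | x = ½ | ½ = ½
x -> (x | x) = ½ -> ½ = ½  [~½ | ½]
~(x -> (x | x)) = ~½ = ½
~(x -> (x | x)) & x = ½ & ½ = ½
In Weak Kleene logic: x | x = ½ | ½ = ½
x -> (x | x) = ½ -> ½ = ½
~(x -> (x | x)) = ~½ = ½
~(x -> (x | x)) & x = ½ & ½ = ½

½; ½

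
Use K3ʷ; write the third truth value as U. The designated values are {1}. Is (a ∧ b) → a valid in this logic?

No

Countermodel: a=1, b=U gives U, which is not designated.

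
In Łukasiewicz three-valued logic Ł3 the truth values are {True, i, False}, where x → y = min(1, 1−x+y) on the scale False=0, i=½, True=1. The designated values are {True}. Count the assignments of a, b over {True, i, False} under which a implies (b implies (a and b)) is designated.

9

Of the 9 assignments, 9 give a value in {True}.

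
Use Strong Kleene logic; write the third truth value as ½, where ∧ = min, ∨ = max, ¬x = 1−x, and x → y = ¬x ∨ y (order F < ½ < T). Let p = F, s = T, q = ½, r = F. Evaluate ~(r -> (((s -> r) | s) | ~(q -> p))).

F

s -> r = T -> F = F
(s -> r) | s = F | T = T
q -> p = ½ -> F = ½  [~½ | F]
~(q -> p) = ~½ = ½
((s -> r) | s) | ~(q -> p) = T | ½ = T
r -> (((s -> r) | s) | ~(q -> p)) = F -> T = T
~(r -> (((s -> r) | s) | ~(q -> p))) = ~T = F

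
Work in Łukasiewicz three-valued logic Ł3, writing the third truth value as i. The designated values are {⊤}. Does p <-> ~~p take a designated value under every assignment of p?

Yes

Every assignment of p over {⊤, i, ⊥} gives a value in {⊤}.
In particular, with p=i: p <-> ~~p = ⊤.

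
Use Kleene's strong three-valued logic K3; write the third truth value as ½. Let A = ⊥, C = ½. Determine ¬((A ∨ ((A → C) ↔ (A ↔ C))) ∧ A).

⊤

A → C = ⊥ → ½ = ⊤  [¬⊥ ∨ ½]
A ↔ C = ⊥ ↔ ½ = ½
(A → C) ↔ (A ↔ C) = ⊤ ↔ ½ = ½
A ∨ ((A → C) ↔ (A ↔ C)) = ⊥ ∨ ½ = ½
(A ∨ ((A → C) ↔ (A ↔ C))) ∧ A = ½ ∧ ⊥ = ⊥
¬((A ∨ ((A → C) ↔ (A ↔ C))) ∧ A) = ¬⊥ = ⊤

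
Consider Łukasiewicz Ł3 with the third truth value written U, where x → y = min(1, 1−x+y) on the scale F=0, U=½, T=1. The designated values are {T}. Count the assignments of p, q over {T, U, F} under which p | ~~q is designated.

Of the 9 assignments, 5 give a value in {T}.

5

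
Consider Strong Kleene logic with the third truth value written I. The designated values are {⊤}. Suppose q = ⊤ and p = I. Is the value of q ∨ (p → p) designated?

Yes

p → p = I → I = I  [¬I ∨ I]
q ∨ (p → p) = ⊤ ∨ I = ⊤
⊤ ∈ {⊤}.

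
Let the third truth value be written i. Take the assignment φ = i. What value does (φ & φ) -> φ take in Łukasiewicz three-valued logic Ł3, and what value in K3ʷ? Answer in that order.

In Łukasiewicz three-valued logic Ł3: φ & φ = i & i = i
(φ & φ) -> φ = i -> i = T  [min(1, 1−½+½)]
In K3ʷ: φ & φ = i & i = i
(φ & φ) -> φ = i -> i = i  [any arg is the third value ⇒ result is the third value]
They differ because Łukasiewicz three-valued logic Ł3 and K3ʷ treat i differently under the binary connectives.

T; i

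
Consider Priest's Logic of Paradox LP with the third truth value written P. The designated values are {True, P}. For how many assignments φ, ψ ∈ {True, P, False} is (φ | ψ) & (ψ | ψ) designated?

6

Of the 9 assignments, 6 give a value in {True, P}.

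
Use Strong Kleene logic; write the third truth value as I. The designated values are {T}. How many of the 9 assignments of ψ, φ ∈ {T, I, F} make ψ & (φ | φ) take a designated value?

1

Designated under: (ψ=T, φ=T).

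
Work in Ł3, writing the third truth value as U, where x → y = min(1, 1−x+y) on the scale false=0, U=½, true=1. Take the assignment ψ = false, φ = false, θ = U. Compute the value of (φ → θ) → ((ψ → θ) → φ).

φ → θ = false → U = true  [min(1, 1−0+½)]
ψ → θ = false → U = true
(ψ → θ) → φ = true → false = false
(φ → θ) → ((ψ → θ) → φ) = true → false = false

false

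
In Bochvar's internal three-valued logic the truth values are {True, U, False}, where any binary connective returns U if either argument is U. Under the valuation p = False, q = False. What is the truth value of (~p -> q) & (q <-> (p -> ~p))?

~p = ~False = True
~p -> q = True -> False = False
~p = ~False = True
p -> ~p = False -> True = True
q <-> (p -> ~p) = False <-> True = False
(~p -> q) & (q <-> (p -> ~p)) = False & False = False

False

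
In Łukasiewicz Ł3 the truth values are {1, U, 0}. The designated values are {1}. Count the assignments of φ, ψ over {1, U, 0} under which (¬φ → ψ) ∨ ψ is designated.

6

Of the 9 assignments, 6 give a value in {1}.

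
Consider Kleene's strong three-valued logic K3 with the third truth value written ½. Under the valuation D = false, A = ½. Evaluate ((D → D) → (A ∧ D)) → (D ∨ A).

true

D → D = false → false = true
A ∧ D = ½ ∧ false = false
(D → D) → (A ∧ D) = true → false = false
D ∨ A = false ∨ ½ = ½
((D → D) → (A ∧ D)) → (D ∨ A) = false → ½ = true  [¬false ∨ ½]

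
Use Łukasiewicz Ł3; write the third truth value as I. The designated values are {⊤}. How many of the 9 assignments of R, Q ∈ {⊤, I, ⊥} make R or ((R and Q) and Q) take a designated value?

Designated under: (R=⊤, Q=⊤); (R=⊤, Q=I); (R=⊤, Q=⊥).

3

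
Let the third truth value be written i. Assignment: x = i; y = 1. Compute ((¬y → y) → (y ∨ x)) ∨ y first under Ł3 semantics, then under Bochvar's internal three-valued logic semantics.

In Ł3: ¬y = ¬1 = 0
¬y → y = 0 → 1 = 1
y ∨ x = 1 ∨ i = 1
(¬y → y) → (y ∨ x) = 1 → 1 = 1
((¬y → y) → (y ∨ x)) ∨ y = 1 ∨ 1 = 1
In Bochvar's internal three-valued logic: ¬y = ¬1 = 0
¬y → y = 0 → 1 = 1
y ∨ x = 1 ∨ i = i
(¬y → y) → (y ∨ x) = 1 → i = i  [any arg is the third value ⇒ result is the third value]
((¬y → y) → (y ∨ x)) ∨ y = i ∨ 1 = i
They differ because Ł3 and Bochvar's internal three-valued logic treat i differently under the binary connectives.

1; i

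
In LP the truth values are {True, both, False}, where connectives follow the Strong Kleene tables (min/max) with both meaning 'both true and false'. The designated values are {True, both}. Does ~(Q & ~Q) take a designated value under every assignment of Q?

Every assignment of Q over {True, both, False} gives a value in {True, both}.
In particular, with Q=both: ~(Q & ~Q) = both.

Yes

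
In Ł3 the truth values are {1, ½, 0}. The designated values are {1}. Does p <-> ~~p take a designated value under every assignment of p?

Every assignment of p over {1, ½, 0} gives a value in {1}.
In particular, with p=½: p <-> ~~p = 1.

Yes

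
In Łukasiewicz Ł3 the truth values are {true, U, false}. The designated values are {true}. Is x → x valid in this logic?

Yes

Every assignment of x over {true, U, false} gives a value in {true}.
In particular, with x=U: x → x = true.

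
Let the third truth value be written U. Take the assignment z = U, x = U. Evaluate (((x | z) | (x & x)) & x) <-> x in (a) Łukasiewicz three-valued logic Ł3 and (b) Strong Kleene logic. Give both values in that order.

In Łukasiewicz three-valued logic Ł3: x | z = U | U = U
x & x = U & U = U
(x | z) | (x & x) = U | U = U
((x | z) | (x & x)) & x = U & U = U
(((x | z) | (x & x)) & x) <-> x = U <-> U = True  [1 − |½−½|]
In Strong Kleene logic: x | z = U | U = U
x & x = U & U = U
(x | z) | (x & x) = U | U = U
((x | z) | (x & x)) & x = U & U = U
(((x | z) | (x & x)) & x) <-> x = U <-> U = U
They differ because Łukasiewicz three-valued logic Ł3 and Strong Kleene logic treat U differently under implication.

True; U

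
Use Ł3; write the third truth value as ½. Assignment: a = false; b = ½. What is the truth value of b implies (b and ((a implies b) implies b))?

a implies b = false implies ½ = true  [min(1, 1−0+½)]
(a implies b) implies b = true implies ½ = ½
b and ((a implies b) implies b) = ½ and ½ = ½
b implies (b and ((a implies b) implies b)) = ½ implies ½ = true

true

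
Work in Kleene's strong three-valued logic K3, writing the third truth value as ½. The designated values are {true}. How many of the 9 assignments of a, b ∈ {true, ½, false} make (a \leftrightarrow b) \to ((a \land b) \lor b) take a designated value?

4

Designated under: (a=true, b=true); (a=true, b=false); (a=½, b=true); (a=false, b=true).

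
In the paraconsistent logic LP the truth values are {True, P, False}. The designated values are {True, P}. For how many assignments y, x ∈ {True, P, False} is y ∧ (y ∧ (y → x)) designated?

5

Of the 9 assignments, 5 give a value in {True, P}.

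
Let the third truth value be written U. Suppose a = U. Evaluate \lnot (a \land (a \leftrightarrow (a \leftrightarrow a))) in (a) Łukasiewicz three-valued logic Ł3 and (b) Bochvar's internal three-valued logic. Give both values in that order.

In Łukasiewicz three-valued logic Ł3: a \leftrightarrow a = U \leftrightarrow U = 1  [1 − |½−½|]
a \leftrightarrow (a \leftrightarrow a) = U \leftrightarrow 1 = U
a \land (a \leftrightarrow (a \leftrightarrow a)) = U \land U = U
\lnot (a \land (a \leftrightarrow (a \leftrightarrow a))) = \lnot U = U
In Bochvar's internal three-valued logic: a \leftrightarrow a = U \leftrightarrow U = U
a \leftrightarrow (a \leftrightarrow a) = U \leftrightarrow U = U
a \land (a \leftrightarrow (a \leftrightarrow a)) = U \land U = U
\lnot (a \land (a \leftrightarrow (a \leftrightarrow a))) = \lnot U = U

U; U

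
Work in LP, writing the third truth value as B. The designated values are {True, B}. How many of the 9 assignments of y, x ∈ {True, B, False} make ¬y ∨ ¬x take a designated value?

8

Of the 9 assignments, 8 give a value in {True, B}.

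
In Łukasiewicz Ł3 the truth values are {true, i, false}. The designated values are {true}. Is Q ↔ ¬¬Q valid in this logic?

Yes

Every assignment of Q over {true, i, false} gives a value in {true}.
In particular, with Q=i: Q ↔ ¬¬Q = true.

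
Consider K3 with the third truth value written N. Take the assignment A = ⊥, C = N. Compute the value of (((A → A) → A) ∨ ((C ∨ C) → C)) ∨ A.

N

A → A = ⊥ → ⊥ = ⊤
(A → A) → A = ⊤ → ⊥ = ⊥
C ∨ C = N ∨ N = N
(C ∨ C) → C = N → N = N  [¬N ∨ N]
((A → A) → A) ∨ ((C ∨ C) → C) = ⊥ ∨ N = N
(((A → A) → A) ∨ ((C ∨ C) → C)) ∨ A = N ∨ ⊥ = N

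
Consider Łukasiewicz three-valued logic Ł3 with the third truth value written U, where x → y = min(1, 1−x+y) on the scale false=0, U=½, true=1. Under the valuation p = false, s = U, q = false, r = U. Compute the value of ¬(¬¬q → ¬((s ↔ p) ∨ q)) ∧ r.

false

¬q = ¬false = true
¬¬q = ¬true = false
s ↔ p = U ↔ false = U  [1 − |½−0|]
(s ↔ p) ∨ q = U ∨ false = U
¬((s ↔ p) ∨ q) = ¬U = U
¬¬q → ¬((s ↔ p) ∨ q) = false → U = true
¬(¬¬q → ¬((s ↔ p) ∨ q)) = ¬true = false
¬(¬¬q → ¬((s ↔ p) ∨ q)) ∧ r = false ∧ U = false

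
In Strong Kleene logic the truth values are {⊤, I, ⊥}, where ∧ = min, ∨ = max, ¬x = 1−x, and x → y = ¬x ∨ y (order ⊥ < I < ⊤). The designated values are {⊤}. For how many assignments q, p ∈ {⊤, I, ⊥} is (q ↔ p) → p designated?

4

Designated under: (q=⊤, p=⊤); (q=⊤, p=⊥); (q=I, p=⊤); (q=⊥, p=⊤).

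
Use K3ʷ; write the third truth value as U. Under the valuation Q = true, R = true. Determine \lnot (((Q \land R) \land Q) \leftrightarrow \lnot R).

true

Q \land R = true \land true = true
(Q \land R) \land Q = true \land true = true
\lnot R = \lnot true = false
((Q \land R) \land Q) \leftrightarrow \lnot R = true \leftrightarrow false = false
\lnot (((Q \land R) \land Q) \leftrightarrow \lnot R) = \lnot false = true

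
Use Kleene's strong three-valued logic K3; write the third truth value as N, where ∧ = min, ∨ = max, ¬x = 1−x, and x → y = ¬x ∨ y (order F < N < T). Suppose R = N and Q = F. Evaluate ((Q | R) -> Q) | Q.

Q | R = F | N = N
(Q | R) -> Q = N -> F = N  [~N | F]
((Q | R) -> Q) | Q = N | F = N

N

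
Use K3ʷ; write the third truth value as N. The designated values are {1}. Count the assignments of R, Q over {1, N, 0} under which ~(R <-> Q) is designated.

Designated under: (R=1, Q=0); (R=0, Q=1).

2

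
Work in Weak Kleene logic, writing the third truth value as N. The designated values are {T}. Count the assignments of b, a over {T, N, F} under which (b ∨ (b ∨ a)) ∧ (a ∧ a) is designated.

2

Designated under: (b=T, a=T); (b=F, a=T).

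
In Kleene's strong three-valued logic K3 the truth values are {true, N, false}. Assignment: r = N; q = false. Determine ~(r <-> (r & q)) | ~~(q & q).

r & q = N & false = false
r <-> (r & q) = N <-> false = N
~(r <-> (r & q)) = ~N = N
q & q = false & false = false
~(q & q) = ~false = true
~~(q & q) = ~true = false
~(r <-> (r & q)) | ~~(q & q) = N | false = N

N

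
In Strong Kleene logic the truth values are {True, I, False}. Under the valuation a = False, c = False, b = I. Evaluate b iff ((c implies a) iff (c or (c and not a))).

I

c implies a = False implies False = True
not a = not False = True
c and not a = False and True = False
c or (c and not a) = False or False = False
(c implies a) iff (c or (c and not a)) = True iff False = False
b iff ((c implies a) iff (c or (c and not a))) = I iff False = I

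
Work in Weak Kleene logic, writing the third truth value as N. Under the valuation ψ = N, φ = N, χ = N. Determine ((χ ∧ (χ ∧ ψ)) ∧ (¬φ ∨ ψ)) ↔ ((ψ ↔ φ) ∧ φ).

N

χ ∧ ψ = N ∧ N = N
χ ∧ (χ ∧ ψ) = N ∧ N = N
¬φ = ¬N = N
¬φ ∨ ψ = N ∨ N = N
(χ ∧ (χ ∧ ψ)) ∧ (¬φ ∨ ψ) = N ∧ N = N
ψ ↔ φ = N ↔ N = N
(ψ ↔ φ) ∧ φ = N ∧ N = N
((χ ∧ (χ ∧ ψ)) ∧ (¬φ ∨ ψ)) ↔ ((ψ ↔ φ) ∧ φ) = N ↔ N = N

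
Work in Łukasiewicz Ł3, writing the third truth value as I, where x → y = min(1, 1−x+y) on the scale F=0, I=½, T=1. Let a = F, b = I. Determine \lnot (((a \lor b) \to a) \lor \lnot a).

a \lor b = F \lor I = I
(a \lor b) \to a = I \to F = I
\lnot a = \lnot F = T
((a \lor b) \to a) \lor \lnot a = I \lor T = T
\lnot (((a \lor b) \to a) \lor \lnot a) = \lnot T = F

F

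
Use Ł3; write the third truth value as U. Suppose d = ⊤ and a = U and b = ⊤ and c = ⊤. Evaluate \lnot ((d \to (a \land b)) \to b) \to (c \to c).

a \land b = U \land ⊤ = U
d \to (a \land b) = ⊤ \to U = U  [min(1, 1−1+½)]
(d \to (a \land b)) \to b = U \to ⊤ = ⊤
\lnot ((d \to (a \land b)) \to b) = \lnot ⊤ = ⊥
c \to c = ⊤ \to ⊤ = ⊤
\lnot ((d \to (a \land b)) \to b) \to (c \to c) = ⊥ \to ⊤ = ⊤

⊤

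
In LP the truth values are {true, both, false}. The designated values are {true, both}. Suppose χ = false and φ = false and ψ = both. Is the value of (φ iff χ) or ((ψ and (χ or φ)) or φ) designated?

φ iff χ = false iff false = true
χ or φ = false or false = false
ψ and (χ or φ) = both and false = false
(ψ and (χ or φ)) or φ = false or false = false
(φ iff χ) or ((ψ and (χ or φ)) or φ) = true or false = true
true ∈ {true, both}.

Yes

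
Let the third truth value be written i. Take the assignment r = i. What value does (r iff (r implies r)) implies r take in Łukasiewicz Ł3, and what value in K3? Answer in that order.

In Łukasiewicz Ł3: r implies r = i implies i = 1  [min(1, 1−½+½)]
r iff (r implies r) = i iff 1 = i
(r iff (r implies r)) implies r = i implies i = 1
In K3: r implies r = i implies i = i
r iff (r implies r) = i iff i = i
(r iff (r implies r)) implies r = i implies i = i
They differ because Łukasiewicz Ł3 and K3 treat i differently under implication.

1; i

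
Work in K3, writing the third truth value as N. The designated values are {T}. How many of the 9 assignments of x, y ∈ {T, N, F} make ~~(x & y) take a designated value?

1

Designated under: (x=T, y=T).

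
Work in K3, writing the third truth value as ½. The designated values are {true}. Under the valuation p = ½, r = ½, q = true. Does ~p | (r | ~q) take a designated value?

~p = ~½ = ½
~q = ~true = false
r | ~q = ½ | false = ½
~p | (r | ~q) = ½ | ½ = ½
½ ∉ {true}.

No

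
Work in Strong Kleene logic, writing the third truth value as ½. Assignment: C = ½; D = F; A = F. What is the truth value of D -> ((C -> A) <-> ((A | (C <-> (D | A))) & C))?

C -> A = ½ -> F = ½  [~½ | F]
D | A = F | F = F
C <-> (D | A) = ½ <-> F = ½
A | (C <-> (D | A)) = F | ½ = ½
(A | (C <-> (D | A))) & C = ½ & ½ = ½
(C -> A) <-> ((A | (C <-> (D | A))) & C) = ½ <-> ½ = ½
D -> ((C -> A) <-> ((A | (C <-> (D | A))) & C)) = F -> ½ = T

T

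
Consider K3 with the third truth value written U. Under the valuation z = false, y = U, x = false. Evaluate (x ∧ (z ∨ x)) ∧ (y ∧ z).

false

z ∨ x = false ∨ false = false
x ∧ (z ∨ x) = false ∧ false = false
y ∧ z = U ∧ false = false
(x ∧ (z ∨ x)) ∧ (y ∧ z) = false ∧ false = false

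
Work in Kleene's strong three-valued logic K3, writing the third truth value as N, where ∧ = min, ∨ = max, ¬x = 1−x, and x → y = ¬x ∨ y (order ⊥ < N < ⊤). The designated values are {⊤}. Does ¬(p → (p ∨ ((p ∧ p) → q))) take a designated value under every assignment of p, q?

No

Countermodel: p=⊤, q=⊤ gives ⊥, which is not designated.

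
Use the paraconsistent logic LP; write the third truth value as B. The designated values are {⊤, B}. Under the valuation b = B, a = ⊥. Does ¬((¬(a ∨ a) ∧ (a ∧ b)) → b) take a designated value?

No

a ∨ a = ⊥ ∨ ⊥ = ⊥
¬(a ∨ a) = ¬⊥ = ⊤
a ∧ b = ⊥ ∧ B = ⊥
¬(a ∨ a) ∧ (a ∧ b) = ⊤ ∧ ⊥ = ⊥
(¬(a ∨ a) ∧ (a ∧ b)) → b = ⊥ → B = ⊤  [¬⊥ ∨ B]
¬((¬(a ∨ a) ∧ (a ∧ b)) → b) = ¬⊤ = ⊥
⊥ ∉ {⊤, B}.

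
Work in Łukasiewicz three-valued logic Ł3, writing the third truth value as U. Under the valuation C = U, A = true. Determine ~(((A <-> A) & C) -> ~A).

U

A <-> A = true <-> true = true
(A <-> A) & C = true & U = U
~A = ~true = false
((A <-> A) & C) -> ~A = U -> false = U  [min(1, 1−½+0)]
~(((A <-> A) & C) -> ~A) = ~U = U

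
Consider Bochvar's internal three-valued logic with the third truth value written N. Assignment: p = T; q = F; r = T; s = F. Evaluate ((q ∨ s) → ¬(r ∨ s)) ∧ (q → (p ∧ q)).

T

q ∨ s = F ∨ F = F
r ∨ s = T ∨ F = T
¬(r ∨ s) = ¬T = F
(q ∨ s) → ¬(r ∨ s) = F → F = T
p ∧ q = T ∧ F = F
q → (p ∧ q) = F → F = T
((q ∨ s) → ¬(r ∨ s)) ∧ (q → (p ∧ q)) = T ∧ T = T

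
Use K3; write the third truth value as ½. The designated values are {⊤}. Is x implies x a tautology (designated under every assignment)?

Countermodel: x=½ gives ½, which is not designated.

No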